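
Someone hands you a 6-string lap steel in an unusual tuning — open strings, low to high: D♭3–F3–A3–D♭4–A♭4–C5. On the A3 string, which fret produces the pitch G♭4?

9

G♭4 is 9 semitones above the open A3 (A–Bb–B–C–Db–D–Eb–E–F–Gb), so it sits at fret 9.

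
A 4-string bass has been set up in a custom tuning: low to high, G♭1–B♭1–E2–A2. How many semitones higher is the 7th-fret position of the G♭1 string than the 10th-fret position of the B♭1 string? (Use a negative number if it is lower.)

G♭1 at fret 7 → D♭2 (MIDI 37); B♭1 at fret 10 → A♭2 (MIDI 44).
37 − 44 = -7, so the two pitches are 7 semitones apart.

-7 semitones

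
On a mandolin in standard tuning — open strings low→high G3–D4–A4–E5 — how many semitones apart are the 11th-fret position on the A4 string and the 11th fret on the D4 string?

A4 at fret 11 → G#5 (MIDI 80); D4 at fret 11 → C#5 (MIDI 73).
80 − 73 = 7, so the two pitches are 7 semitones apart, with G#5 the higher.

7 semitones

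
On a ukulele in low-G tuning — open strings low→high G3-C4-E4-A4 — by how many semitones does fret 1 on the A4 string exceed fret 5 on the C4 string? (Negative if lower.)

A4 at fret 1 → A#4 (MIDI 70); C4 at fret 5 → F4 (MIDI 65).
70 − 65 = 5, so the two pitches are 5 semitones apart.

5 semitones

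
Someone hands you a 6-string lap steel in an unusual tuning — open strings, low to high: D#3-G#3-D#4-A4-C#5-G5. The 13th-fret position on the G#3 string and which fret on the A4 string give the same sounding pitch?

G#3 at fret 13 is G#3 + 13 semitones = A4.
The open A4 string is 13 semitones above the open G#3, so the same pitch on the A4 string lies at fret 13 − 13 = 0.

0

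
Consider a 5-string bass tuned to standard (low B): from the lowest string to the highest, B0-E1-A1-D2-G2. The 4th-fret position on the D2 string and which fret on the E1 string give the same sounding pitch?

D2 at fret 4 is D2 + 4 semitones = F#2.
The open E1 string is 10 semitones below the open D2, so the same pitch on the E1 string lies at fret 4 + 10 = 14.

14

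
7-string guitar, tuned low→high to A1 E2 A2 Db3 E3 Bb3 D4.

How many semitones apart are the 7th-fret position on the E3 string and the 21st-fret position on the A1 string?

E3 at fret 7 → B3 (MIDI 59); A1 at fret 21 → Gb3 (MIDI 54).
59 − 54 = 5, so the two pitches are 5 semitones apart, with B3 the higher.

5 semitones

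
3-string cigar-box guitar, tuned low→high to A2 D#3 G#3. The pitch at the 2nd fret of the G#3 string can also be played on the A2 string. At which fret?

G#3 at fret 2 is G#3 + 2 semitones = A#3.
The open A2 string is 11 semitones below the open G#3, so the same pitch on the A2 string lies at fret 2 + 11 = 13.

13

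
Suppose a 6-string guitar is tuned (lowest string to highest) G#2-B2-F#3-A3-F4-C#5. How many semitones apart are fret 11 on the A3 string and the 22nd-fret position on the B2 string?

A3 at fret 11 → G#4 (MIDI 68); B2 at fret 22 → A4 (MIDI 69).
68 − 69 = -1, so the two pitches are 1 semitone apart, with A4 the higher.

1 semitone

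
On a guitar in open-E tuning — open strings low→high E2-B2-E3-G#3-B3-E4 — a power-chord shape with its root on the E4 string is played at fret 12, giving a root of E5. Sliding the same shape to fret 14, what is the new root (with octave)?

Moving from fret 12 to fret 14 shifts the root by 2 semitones.
E5 up 2 semitones is F#5.

F#5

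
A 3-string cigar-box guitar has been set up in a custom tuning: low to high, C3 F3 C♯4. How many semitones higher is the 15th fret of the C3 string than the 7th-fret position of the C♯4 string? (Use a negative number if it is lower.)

C3 at fret 15 → D♯4 (MIDI 63); C♯4 at fret 7 → G♯4 (MIDI 68).
63 − 68 = -5, so the two pitches are 5 semitones apart.

-5 semitones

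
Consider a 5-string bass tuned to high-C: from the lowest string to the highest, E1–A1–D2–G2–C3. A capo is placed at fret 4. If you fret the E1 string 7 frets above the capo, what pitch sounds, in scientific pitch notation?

D#2

The capo raises the open E1 by 4 semitones to G#1; fretting 7 more gives E1 + 4 + 7 = E1 + 11 semitones = D#2.
(Also written Eb.)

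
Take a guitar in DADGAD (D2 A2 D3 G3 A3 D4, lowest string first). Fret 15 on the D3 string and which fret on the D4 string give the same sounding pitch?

3

D3 at fret 15 is D3 + 15 semitones = F4.
The open D4 string is 12 semitones above the open D3, so the same pitch on the D4 string lies at fret 15 − 12 = 3.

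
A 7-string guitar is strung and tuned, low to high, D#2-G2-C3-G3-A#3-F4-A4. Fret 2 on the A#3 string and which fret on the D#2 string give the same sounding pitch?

Fret 2 on A#3 is MIDI 58 + 2 = 60 (C4). On the D#2 string (open MIDI 39), that pitch is 60 − 39 = fret 21.

21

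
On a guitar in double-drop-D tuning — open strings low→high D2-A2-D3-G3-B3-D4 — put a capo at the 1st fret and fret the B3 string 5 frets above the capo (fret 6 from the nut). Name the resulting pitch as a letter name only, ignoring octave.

The capo raises the open B3 by 1 semitone to C4; fretting 5 more gives B3 + 1 + 5 = B3 + 6 semitones, landing on F.

F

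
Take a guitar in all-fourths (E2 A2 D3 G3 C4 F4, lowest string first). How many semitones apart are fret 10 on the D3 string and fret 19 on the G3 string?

14 semitones

D3 at fret 10 → C4 (MIDI 60); G3 at fret 19 → D5 (MIDI 74).
60 − 74 = -14, so the two pitches are 14 semitones apart, with D5 the higher.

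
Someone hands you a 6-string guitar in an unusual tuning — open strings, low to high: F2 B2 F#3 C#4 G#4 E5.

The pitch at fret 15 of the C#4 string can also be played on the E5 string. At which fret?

Fret 15 on C#4 is MIDI 61 + 15 = 76 (E5). On the E5 string (open MIDI 76), that pitch is 76 − 76 = fret 0.

0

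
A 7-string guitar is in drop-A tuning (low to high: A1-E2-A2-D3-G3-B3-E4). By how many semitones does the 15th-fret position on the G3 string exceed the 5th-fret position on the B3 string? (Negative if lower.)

G3 at fret 15 → A♯4 (MIDI 70); B3 at fret 5 → E4 (MIDI 64).
70 − 64 = 6, so the two pitches are 6 semitones apart.

6 semitones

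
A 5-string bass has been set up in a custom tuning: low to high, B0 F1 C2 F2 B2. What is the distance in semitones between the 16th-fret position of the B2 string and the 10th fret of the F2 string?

12 semitones

B2 at fret 16 → D#4 (MIDI 63); F2 at fret 10 → D#3 (MIDI 51).
63 − 51 = 12, so the two pitches are 12 semitones apart, with D#4 the higher.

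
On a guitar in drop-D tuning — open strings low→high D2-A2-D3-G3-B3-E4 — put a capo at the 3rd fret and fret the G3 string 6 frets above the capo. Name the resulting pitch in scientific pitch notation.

The capo raises the open G3 by 3 semitones to A#3; fretting 6 more gives G3 + 3 + 6 = G3 + 9 semitones = E4.

E4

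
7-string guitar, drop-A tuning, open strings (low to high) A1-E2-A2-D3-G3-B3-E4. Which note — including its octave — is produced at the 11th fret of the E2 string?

D#3

Each fret is one semitone, so E2 + 11 = D#3.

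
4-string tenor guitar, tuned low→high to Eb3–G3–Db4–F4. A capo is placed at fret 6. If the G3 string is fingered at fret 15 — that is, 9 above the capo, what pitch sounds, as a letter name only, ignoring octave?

The capo raises the open G3 by 6 semitones to Db4; fretting 9 more gives G3 + 6 + 9 = G3 + 15 semitones, landing on Bb.
(Also written A#.)

Bb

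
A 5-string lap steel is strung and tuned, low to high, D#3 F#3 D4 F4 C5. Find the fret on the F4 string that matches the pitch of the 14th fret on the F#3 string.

3

Fret 14 on F#3 is MIDI 54 + 14 = 68 (G#4). On the F4 string (open MIDI 65), that pitch is 68 − 65 = fret 3.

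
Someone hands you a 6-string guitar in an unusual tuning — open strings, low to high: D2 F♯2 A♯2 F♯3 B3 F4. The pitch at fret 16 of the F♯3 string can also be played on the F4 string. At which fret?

F♯3 at fret 16 is F♯3 + 16 semitones = A♯4.
The open F4 string is 11 semitones above the open F♯3, so the same pitch on the F4 string lies at fret 16 − 11 = 5.

5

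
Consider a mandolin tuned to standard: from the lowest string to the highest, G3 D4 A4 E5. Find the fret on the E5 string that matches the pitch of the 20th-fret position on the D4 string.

6

Fret 20 on D4 is MIDI 62 + 20 = 82 (A#5). On the E5 string (open MIDI 76), that pitch is 82 − 76 = fret 6.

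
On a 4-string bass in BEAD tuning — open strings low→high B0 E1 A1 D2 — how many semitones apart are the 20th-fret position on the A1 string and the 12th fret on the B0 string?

18 semitones

A1 at fret 20 → F3 (MIDI 53); B0 at fret 12 → B1 (MIDI 35).
53 − 35 = 18, so the two pitches are 18 semitones apart, with F3 the higher.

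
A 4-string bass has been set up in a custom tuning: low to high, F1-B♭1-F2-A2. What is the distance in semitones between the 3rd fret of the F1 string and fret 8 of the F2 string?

F1 at fret 3 → A♭1 (MIDI 32); F2 at fret 8 → D♭3 (MIDI 49).
32 − 49 = -17, so the two pitches are 17 semitones apart, with D♭3 the higher.

17 semitones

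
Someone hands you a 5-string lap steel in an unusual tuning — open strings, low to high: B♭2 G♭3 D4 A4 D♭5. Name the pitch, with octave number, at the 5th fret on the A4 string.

D5

The open A4 string plus 5 semitones: A–Bb–B–C–Db–D.
The walk passes from B into C once, so the octave number goes from 4 to 5.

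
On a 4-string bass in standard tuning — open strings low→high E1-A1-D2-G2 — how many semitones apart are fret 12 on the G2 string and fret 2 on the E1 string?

G2 at fret 12 → G3 (MIDI 55); E1 at fret 2 → F#1 (MIDI 30).
55 − 30 = 25, so the two pitches are 25 semitones apart, with G3 the higher.

25 semitones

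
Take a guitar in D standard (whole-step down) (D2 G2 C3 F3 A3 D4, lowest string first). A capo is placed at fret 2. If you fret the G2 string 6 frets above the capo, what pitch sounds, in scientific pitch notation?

The capo raises the open G2 by 2 semitones to A2; fretting 6 more gives G2 + 2 + 6 = G2 + 8 semitones = D#3.
(Also written Eb.)

D#3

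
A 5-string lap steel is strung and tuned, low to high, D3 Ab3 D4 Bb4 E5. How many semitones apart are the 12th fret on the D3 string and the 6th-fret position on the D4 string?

D3 at fret 12 → D4 (MIDI 62); D4 at fret 6 → Ab4 (MIDI 68).
62 − 68 = -6, so the two pitches are 6 semitones apart, with Ab4 the higher.

6 semitones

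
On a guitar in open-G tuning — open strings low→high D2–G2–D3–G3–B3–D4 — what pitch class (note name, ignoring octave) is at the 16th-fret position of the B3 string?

The open B3 string plus 16 semitones: B–C–C#–D–…–C#–D–D#.
(Equivalently spelled Eb.)

D#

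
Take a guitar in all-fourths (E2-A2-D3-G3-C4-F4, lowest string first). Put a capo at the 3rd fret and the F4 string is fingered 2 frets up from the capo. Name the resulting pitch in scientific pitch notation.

A#4

The capo raises the open F4 by 3 semitones to G#4; fretting 2 more gives F4 + 3 + 2 = F4 + 5 semitones = A#4.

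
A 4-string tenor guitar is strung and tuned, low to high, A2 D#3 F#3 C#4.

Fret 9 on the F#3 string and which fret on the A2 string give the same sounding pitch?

18

F#3 at fret 9 is F#3 + 9 semitones = D#4.
The open A2 string is 9 semitones below the open F#3, so the same pitch on the A2 string lies at fret 9 + 9 = 18.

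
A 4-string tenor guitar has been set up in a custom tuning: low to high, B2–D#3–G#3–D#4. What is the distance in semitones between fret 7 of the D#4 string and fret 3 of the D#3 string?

16 semitones

D#4 at fret 7 → A#4 (MIDI 70); D#3 at fret 3 → F#3 (MIDI 54).
70 − 54 = 16, so the two pitches are 16 semitones apart, with A#4 the higher.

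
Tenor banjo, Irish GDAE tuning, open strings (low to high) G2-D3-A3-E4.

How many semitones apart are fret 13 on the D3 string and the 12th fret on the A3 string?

D3 at fret 13 → D#4 (MIDI 63); A3 at fret 12 → A4 (MIDI 69).
63 − 69 = -6, so the two pitches are 6 semitones apart, with A4 the higher.

6 semitones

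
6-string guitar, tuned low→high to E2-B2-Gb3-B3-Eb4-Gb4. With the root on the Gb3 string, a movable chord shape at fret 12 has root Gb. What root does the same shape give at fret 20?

D

Moving from fret 12 to fret 20 shifts the root by 8 semitones.
Gb up 8 semitones is D.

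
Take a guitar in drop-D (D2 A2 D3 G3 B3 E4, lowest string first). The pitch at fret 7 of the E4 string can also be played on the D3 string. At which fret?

E4 at fret 7 is E4 + 7 semitones = B4.
The open D3 string is 14 semitones below the open E4, so the same pitch on the D3 string lies at fret 7 + 14 = 21.

21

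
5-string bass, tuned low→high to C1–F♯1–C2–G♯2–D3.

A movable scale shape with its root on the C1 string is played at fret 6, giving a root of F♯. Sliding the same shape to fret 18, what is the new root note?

F♯

Moving from fret 6 to fret 18 shifts the root by 12 semitones.
F♯ up 12 semitones is F♯.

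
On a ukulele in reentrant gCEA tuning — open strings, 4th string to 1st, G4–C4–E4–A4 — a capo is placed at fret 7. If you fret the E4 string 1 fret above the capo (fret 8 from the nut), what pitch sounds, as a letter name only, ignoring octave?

The capo raises the open E4 by 7 semitones to B4; fretting 1 more gives E4 + 7 + 1 = E4 + 8 semitones, landing on C.

C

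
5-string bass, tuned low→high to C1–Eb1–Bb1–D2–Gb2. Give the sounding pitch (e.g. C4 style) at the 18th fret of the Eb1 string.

Each fret is one semitone, so Eb1 + 18 = A2.

A2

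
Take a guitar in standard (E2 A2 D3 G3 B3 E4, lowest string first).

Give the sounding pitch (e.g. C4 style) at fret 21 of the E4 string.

E4 is MIDI 64. Adding 21 gives 85, which is C♯6.
(Equivalently spelled D♭6.)

C♯6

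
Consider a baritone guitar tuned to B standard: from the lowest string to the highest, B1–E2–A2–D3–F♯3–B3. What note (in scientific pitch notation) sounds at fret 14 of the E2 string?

The open E2 string plus 14 semitones: E–F–F#–G–…–E–F–F#.
The walk passes from B into C once, so the octave number goes from 2 to 3.
(Equivalently spelled G♭3.)

F♯3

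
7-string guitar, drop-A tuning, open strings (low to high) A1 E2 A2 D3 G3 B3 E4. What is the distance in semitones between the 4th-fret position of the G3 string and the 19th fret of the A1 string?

7 semitones

G3 at fret 4 → B3 (MIDI 59); A1 at fret 19 → E3 (MIDI 52).
59 − 52 = 7, so the two pitches are 7 semitones apart, with B3 the higher.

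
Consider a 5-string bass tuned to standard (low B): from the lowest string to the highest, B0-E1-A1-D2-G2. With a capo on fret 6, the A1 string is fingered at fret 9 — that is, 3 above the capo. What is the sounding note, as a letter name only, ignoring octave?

The capo raises the open A1 by 6 semitones to D#2; fretting 3 more gives A1 + 6 + 3 = A1 + 9 semitones, landing on F#.

F#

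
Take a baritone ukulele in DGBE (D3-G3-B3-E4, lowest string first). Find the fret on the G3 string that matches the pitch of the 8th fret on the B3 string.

12

Fret 8 on B3 is MIDI 59 + 8 = 67 (G4). On the G3 string (open MIDI 55), that pitch is 67 − 55 = fret 12.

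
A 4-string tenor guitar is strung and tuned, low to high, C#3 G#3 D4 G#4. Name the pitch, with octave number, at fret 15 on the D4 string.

F5

Each fret is one semitone, so D4 + 15 = F5.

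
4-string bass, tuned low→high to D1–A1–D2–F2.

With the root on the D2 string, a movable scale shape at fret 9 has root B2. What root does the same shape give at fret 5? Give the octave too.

Moving from fret 9 to fret 5 shifts the root by -4 semitones.
B2 down 4 semitones is G2.

G2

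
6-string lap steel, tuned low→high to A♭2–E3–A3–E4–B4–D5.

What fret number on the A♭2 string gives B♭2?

B♭2 is 2 semitones above the open A♭2 (Ab–A–Bb), so it sits at fret 2.

2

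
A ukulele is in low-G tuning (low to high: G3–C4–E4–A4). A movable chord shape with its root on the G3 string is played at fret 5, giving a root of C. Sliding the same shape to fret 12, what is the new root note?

Moving from fret 5 to fret 12 shifts the root by 7 semitones.
C up 7 semitones is G.

G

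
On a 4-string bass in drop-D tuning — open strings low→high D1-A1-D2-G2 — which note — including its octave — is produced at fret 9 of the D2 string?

The open D2 string plus 9 semitones: D–D#–E–F–F#–G–G#–A–A#–B.
No B→C boundary is crossed, so the octave stays at 2.

B2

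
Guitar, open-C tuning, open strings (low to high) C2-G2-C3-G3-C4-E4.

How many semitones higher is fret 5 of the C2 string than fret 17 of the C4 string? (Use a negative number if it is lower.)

-36 semitones

C2 at fret 5 → F2 (MIDI 41); C4 at fret 17 → F5 (MIDI 77).
41 − 77 = -36, so the two pitches are 36 semitones apart.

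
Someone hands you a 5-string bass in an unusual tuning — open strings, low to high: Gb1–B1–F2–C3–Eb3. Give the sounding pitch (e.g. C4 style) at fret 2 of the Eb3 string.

F3

Eb3 is MIDI 51. Adding 2 gives 53, which is F3.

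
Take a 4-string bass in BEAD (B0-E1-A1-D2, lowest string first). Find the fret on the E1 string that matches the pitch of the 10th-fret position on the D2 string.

20

D2 at fret 10 is D2 + 10 semitones = C3.
The open E1 string is 10 semitones below the open D2, so the same pitch on the E1 string lies at fret 10 + 10 = 20.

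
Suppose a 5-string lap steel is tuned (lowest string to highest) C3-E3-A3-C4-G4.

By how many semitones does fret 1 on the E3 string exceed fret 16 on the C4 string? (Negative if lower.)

-23 semitones

E3 at fret 1 → F3 (MIDI 53); C4 at fret 16 → E5 (MIDI 76).
53 − 76 = -23, so the two pitches are 23 semitones apart.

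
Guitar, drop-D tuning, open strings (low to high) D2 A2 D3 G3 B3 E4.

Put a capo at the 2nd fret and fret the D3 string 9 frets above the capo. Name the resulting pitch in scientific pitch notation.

The capo raises the open D3 by 2 semitones to E3; fretting 9 more gives D3 + 2 + 9 = D3 + 11 semitones = C#4.
(Also written Db.)

C#4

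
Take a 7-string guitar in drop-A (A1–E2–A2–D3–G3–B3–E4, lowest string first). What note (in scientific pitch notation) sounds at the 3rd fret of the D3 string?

F3

The open D3 string plus 3 semitones: D–D#–E–F.
No B→C boundary is crossed, so the octave stays at 3.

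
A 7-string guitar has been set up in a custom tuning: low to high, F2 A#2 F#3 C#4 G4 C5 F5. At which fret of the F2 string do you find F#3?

F#3 is 13 semitones above the open F2 (F–F#–G–G#–…–E–F–F#), so it sits at fret 13.

13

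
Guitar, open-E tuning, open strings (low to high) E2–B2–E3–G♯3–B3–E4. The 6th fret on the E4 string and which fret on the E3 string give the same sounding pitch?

Fret 6 on E4 is MIDI 64 + 6 = 70 (A♯4). On the E3 string (open MIDI 52), that pitch is 70 − 52 = fret 18.

18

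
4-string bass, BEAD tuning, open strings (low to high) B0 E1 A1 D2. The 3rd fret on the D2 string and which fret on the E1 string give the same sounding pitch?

D2 at fret 3 is D2 + 3 semitones = F2.
The open E1 string is 10 semitones below the open D2, so the same pitch on the E1 string lies at fret 3 + 10 = 13.

13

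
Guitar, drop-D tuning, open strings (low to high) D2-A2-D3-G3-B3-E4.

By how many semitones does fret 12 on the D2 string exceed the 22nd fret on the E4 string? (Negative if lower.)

D2 at fret 12 → D3 (MIDI 50); E4 at fret 22 → D6 (MIDI 86).
50 − 86 = -36, so the two pitches are 36 semitones apart.

-36 semitones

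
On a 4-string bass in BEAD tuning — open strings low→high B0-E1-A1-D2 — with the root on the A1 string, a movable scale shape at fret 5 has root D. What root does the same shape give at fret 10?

G

Moving from fret 5 to fret 10 shifts the root by 5 semitones.
D up 5 semitones is G.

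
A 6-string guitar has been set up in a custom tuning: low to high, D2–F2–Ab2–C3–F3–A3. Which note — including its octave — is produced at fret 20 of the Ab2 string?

The open Ab2 string plus 20 semitones: Ab–A–Bb–B–…–D–Eb–E.
The walk passes from B into C 2 times, so the octave number goes from 2 to 4.

E4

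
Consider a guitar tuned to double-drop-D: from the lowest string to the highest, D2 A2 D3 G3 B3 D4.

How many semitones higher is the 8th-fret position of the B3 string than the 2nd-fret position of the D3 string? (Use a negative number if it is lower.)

B3 at fret 8 → G4 (MIDI 67); D3 at fret 2 → E3 (MIDI 52).
67 − 52 = 15, so the two pitches are 15 semitones apart.

15 semitones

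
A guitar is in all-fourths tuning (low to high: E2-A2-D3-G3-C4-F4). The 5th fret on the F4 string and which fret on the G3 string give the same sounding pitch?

Fret 5 on F4 is MIDI 65 + 5 = 70 (A#4). On the G3 string (open MIDI 55), that pitch is 70 − 55 = fret 15.

15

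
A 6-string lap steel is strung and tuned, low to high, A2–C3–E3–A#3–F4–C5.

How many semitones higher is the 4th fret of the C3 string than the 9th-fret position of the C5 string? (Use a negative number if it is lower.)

-29 semitones

C3 at fret 4 → E3 (MIDI 52); C5 at fret 9 → A5 (MIDI 81).
52 − 81 = -29, so the two pitches are 29 semitones apart.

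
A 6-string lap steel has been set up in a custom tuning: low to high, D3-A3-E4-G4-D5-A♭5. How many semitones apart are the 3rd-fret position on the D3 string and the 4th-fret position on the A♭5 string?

D3 at fret 3 → F3 (MIDI 53); A♭5 at fret 4 → C6 (MIDI 84).
53 − 84 = -31, so the two pitches are 31 semitones apart, with C6 the higher.

31 semitones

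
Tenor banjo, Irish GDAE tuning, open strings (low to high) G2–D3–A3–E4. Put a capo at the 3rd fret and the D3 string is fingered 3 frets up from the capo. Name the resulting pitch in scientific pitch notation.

The capo raises the open D3 by 3 semitones to F3; fretting 3 more gives D3 + 3 + 3 = D3 + 6 semitones = G#3.

G#3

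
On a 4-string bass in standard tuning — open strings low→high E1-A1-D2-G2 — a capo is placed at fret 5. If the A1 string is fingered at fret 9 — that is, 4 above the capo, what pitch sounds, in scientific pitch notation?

F#2

The capo raises the open A1 by 5 semitones to D2; fretting 4 more gives A1 + 5 + 4 = A1 + 9 semitones = F#2.
(Also written Gb.)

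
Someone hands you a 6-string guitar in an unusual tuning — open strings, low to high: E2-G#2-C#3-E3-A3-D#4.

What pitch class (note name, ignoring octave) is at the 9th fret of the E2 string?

C#

Each fret is one semitone, so E2 + 9 = C#.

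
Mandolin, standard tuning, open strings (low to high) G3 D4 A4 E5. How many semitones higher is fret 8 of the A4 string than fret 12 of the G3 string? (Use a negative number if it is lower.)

A4 at fret 8 → F5 (MIDI 77); G3 at fret 12 → G4 (MIDI 67).
77 − 67 = 10, so the two pitches are 10 semitones apart.

10 semitones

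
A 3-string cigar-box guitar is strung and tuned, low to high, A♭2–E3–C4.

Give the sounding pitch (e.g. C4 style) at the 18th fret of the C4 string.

C4 is MIDI 60. Adding 18 gives 78, which is G♭5.

G♭5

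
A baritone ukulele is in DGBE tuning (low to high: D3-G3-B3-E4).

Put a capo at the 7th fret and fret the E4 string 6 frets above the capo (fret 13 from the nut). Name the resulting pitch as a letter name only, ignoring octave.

F

The capo raises the open E4 by 7 semitones to B4; fretting 6 more gives E4 + 7 + 6 = E4 + 13 semitones, landing on F.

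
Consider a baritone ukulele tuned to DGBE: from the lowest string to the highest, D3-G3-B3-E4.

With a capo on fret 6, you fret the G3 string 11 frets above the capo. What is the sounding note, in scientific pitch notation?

The capo raises the open G3 by 6 semitones to C#4; fretting 11 more gives G3 + 6 + 11 = G3 + 17 semitones = C5.

C5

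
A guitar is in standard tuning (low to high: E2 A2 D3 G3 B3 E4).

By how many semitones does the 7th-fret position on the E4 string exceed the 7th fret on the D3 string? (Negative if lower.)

14 semitones

E4 at fret 7 → B4 (MIDI 71); D3 at fret 7 → A3 (MIDI 57).
71 − 57 = 14, so the two pitches are 14 semitones apart.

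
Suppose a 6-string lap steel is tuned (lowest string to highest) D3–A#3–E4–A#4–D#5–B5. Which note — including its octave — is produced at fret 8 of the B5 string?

The open B5 string plus 8 semitones: B–C–C#–D–D#–E–F–F#–G.
The walk passes from B into C once, so the octave number goes from 5 to 6.

G6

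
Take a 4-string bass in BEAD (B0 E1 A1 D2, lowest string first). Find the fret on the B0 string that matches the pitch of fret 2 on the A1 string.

12

A1 at fret 2 is A1 + 2 semitones = B1.
The open B0 string is 10 semitones below the open A1, so the same pitch on the B0 string lies at fret 2 + 10 = 12.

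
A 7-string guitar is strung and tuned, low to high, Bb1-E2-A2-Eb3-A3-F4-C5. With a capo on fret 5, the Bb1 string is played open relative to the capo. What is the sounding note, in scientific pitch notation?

Eb2

The capo raises the open Bb1 by 5 semitones to Eb2; fretting 0 more gives Bb1 + 5 + 0 = Bb1 + 5 semitones = Eb2.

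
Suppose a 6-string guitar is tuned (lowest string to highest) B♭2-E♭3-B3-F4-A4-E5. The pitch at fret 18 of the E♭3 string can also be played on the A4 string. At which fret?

0

Fret 18 on E♭3 is MIDI 51 + 18 = 69 (A4). On the A4 string (open MIDI 69), that pitch is 69 − 69 = fret 0.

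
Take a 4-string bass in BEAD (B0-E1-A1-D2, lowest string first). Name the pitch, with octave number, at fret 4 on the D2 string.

F#2

Each fret is one semitone, so D2 + 4 = F#2.
(Equivalently spelled Gb2.)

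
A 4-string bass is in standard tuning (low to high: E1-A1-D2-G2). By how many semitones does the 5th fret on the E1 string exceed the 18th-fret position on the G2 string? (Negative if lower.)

-28 semitones

E1 at fret 5 → A1 (MIDI 33); G2 at fret 18 → C#4 (MIDI 61).
33 − 61 = -28, so the two pitches are 28 semitones apart.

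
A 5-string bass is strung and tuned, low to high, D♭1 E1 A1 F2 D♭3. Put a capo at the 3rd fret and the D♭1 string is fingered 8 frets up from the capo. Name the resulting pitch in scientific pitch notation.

The capo raises the open D♭1 by 3 semitones to E1; fretting 8 more gives D♭1 + 3 + 8 = D♭1 + 11 semitones = C2.

C2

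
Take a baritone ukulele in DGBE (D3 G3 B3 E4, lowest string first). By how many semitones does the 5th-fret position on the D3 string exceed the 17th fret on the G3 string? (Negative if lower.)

D3 at fret 5 → G3 (MIDI 55); G3 at fret 17 → C5 (MIDI 72).
55 − 72 = -17, so the two pitches are 17 semitones apart.

-17 semitones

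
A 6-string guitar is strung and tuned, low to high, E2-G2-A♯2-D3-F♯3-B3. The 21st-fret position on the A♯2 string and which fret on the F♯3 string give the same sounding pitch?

13

A♯2 at fret 21 is A♯2 + 21 semitones = G4.
The open F♯3 string is 8 semitones above the open A♯2, so the same pitch on the F♯3 string lies at fret 21 − 8 = 13.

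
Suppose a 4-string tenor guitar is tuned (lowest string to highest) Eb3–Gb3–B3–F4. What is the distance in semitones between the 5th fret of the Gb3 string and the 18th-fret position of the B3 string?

18 semitones

Gb3 at fret 5 → B3 (MIDI 59); B3 at fret 18 → F5 (MIDI 77).
59 − 77 = -18, so the two pitches are 18 semitones apart, with F5 the higher.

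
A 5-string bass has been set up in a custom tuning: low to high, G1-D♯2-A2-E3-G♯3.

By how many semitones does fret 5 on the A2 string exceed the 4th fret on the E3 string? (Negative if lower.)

A2 at fret 5 → D3 (MIDI 50); E3 at fret 4 → G♯3 (MIDI 56).
50 − 56 = -6, so the two pitches are 6 semitones apart.

-6 semitones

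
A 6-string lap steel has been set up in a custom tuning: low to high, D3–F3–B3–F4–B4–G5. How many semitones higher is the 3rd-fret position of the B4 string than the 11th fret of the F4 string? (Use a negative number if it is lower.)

B4 at fret 3 → D5 (MIDI 74); F4 at fret 11 → E5 (MIDI 76).
74 − 76 = -2, so the two pitches are 2 semitones apart.

-2 semitones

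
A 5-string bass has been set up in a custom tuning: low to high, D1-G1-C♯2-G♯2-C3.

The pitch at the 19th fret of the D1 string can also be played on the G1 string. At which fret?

14

D1 at fret 19 is D1 + 19 semitones = A2.
The open G1 string is 5 semitones above the open D1, so the same pitch on the G1 string lies at fret 19 − 5 = 14.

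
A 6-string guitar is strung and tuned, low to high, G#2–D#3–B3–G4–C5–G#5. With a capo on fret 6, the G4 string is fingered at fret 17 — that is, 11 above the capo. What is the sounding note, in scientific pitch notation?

C6

The capo raises the open G4 by 6 semitones to C#5; fretting 11 more gives G4 + 6 + 11 = G4 + 17 semitones = C6.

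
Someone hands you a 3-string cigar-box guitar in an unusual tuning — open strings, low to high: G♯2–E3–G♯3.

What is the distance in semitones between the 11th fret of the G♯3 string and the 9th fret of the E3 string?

6 semitones

G♯3 at fret 11 → G4 (MIDI 67); E3 at fret 9 → C♯4 (MIDI 61).
67 − 61 = 6, so the two pitches are 6 semitones apart, with G4 the higher.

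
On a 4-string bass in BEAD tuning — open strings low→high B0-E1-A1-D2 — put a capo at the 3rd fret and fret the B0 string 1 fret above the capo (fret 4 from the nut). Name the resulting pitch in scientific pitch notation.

The capo raises the open B0 by 3 semitones to D1; fretting 1 more gives B0 + 3 + 1 = B0 + 4 semitones = D#1.

D#1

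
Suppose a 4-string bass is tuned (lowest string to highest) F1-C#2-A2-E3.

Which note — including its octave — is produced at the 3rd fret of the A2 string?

The open A2 string plus 3 semitones: A–A#–B–C.
The walk passes from B into C once, so the octave number goes from 2 to 3.

C3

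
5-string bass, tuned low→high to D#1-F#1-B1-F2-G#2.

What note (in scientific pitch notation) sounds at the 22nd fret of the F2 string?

F2 is MIDI 41. Adding 22 gives 63, which is D#4.
(Equivalently spelled Eb4.)

D#4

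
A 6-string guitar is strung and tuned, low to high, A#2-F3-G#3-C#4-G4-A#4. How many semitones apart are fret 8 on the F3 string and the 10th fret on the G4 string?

F3 at fret 8 → C#4 (MIDI 61); G4 at fret 10 → F5 (MIDI 77).
61 − 77 = -16, so the two pitches are 16 semitones apart, with F5 the higher.

16 semitones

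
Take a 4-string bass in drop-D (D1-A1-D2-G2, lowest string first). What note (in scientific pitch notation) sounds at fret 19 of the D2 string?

A3

D2 is MIDI 38. Adding 19 gives 57, which is A3.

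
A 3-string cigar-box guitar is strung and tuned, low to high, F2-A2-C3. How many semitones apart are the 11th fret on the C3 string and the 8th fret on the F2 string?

C3 at fret 11 → B3 (MIDI 59); F2 at fret 8 → Db3 (MIDI 49).
59 − 49 = 10, so the two pitches are 10 semitones apart, with B3 the higher.

10 semitones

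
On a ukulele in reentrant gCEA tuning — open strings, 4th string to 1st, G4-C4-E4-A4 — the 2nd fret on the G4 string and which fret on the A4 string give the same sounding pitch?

Fret 2 on G4 is MIDI 67 + 2 = 69 (A4). On the A4 string (open MIDI 69), that pitch is 69 − 69 = fret 0.

0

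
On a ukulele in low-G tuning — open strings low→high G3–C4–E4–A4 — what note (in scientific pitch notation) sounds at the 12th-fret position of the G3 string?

G4

The open G3 string plus 12 semitones: G–G#–A–A#–…–F–F#–G.
The walk passes from B into C once, so the octave number goes from 3 to 4.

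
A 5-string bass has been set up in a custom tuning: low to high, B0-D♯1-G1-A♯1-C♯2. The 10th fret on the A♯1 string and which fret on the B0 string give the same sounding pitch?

A♯1 at fret 10 is A♯1 + 10 semitones = G♯2.
The open B0 string is 11 semitones below the open A♯1, so the same pitch on the B0 string lies at fret 10 + 11 = 21.

21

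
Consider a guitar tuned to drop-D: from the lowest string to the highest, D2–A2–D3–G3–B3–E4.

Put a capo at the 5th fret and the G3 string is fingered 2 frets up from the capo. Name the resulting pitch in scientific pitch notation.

The capo raises the open G3 by 5 semitones to C4; fretting 2 more gives G3 + 5 + 2 = G3 + 7 semitones = D4.

D4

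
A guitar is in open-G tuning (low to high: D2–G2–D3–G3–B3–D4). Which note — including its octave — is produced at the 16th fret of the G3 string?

Each fret is one semitone, so G3 + 16 = B4.

B4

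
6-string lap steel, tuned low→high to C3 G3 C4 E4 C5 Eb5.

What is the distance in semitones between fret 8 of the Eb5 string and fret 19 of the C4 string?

Eb5 at fret 8 → B5 (MIDI 83); C4 at fret 19 → G5 (MIDI 79).
83 − 79 = 4, so the two pitches are 4 semitones apart, with B5 the higher.

4 semitones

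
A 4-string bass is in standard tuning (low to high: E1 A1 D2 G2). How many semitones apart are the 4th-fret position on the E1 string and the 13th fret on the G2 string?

24 semitones

E1 at fret 4 → G♯1 (MIDI 32); G2 at fret 13 → G♯3 (MIDI 56).
32 − 56 = -24, so the two pitches are 24 semitones apart, with G♯3 the higher.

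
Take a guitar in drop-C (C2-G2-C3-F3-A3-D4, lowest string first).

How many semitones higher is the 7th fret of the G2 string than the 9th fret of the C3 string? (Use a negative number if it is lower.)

-7 semitones

G2 at fret 7 → D3 (MIDI 50); C3 at fret 9 → A3 (MIDI 57).
50 − 57 = -7, so the two pitches are 7 semitones apart.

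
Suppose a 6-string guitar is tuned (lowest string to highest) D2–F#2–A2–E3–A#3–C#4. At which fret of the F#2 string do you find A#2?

A#2 is 4 semitones above the open F#2 (F#–G–G#–A–A#), so it sits at fret 4.

4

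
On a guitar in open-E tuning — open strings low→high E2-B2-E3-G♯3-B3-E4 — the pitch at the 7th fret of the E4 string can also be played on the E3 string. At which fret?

Fret 7 on E4 is MIDI 64 + 7 = 71 (B4). On the E3 string (open MIDI 52), that pitch is 71 − 52 = fret 19.

19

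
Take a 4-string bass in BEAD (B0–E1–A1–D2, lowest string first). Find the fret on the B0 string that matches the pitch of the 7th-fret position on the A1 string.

A1 at fret 7 is A1 + 7 semitones = E2.
The open B0 string is 10 semitones below the open A1, so the same pitch on the B0 string lies at fret 7 + 10 = 17.

17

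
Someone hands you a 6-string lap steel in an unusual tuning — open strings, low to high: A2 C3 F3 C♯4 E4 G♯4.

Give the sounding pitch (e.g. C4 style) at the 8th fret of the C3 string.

C3 is MIDI 48. Adding 8 gives 56, which is G♯3.
(Equivalently spelled A♭3.)

G♯3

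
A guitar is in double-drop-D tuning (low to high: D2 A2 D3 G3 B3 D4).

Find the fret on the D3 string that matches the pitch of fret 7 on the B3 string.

B3 at fret 7 is B3 + 7 semitones = F♯4.
The open D3 string is 9 semitones below the open B3, so the same pitch on the D3 string lies at fret 7 + 9 = 16.

16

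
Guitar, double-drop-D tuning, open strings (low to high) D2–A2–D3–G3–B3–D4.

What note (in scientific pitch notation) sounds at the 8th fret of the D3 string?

A#3

Each fret is one semitone, so D3 + 8 = A#3.
(Equivalently spelled Bb3.)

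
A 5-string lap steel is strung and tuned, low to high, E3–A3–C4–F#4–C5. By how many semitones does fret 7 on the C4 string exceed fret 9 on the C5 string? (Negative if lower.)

C4 at fret 7 → G4 (MIDI 67); C5 at fret 9 → A5 (MIDI 81).
67 − 81 = -14, so the two pitches are 14 semitones apart.

-14 semitones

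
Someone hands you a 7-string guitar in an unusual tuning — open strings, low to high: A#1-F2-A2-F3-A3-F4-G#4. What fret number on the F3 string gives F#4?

13

F#4 is 13 semitones above the open F3 (F–F#–G–G#–…–E–F–F#), so it sits at fret 13.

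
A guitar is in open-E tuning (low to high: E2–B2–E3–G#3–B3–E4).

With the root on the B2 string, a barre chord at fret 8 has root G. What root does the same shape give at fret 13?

C

Moving from fret 8 to fret 13 shifts the root by 5 semitones.
G up 5 semitones is C.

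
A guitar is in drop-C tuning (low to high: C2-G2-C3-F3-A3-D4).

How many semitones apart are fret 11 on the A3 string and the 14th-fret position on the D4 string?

8 semitones

A3 at fret 11 → G♯4 (MIDI 68); D4 at fret 14 → E5 (MIDI 76).
68 − 76 = -8, so the two pitches are 8 semitones apart, with E5 the higher.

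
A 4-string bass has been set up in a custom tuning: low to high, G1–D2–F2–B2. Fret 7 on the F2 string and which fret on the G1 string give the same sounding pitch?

17

F2 at fret 7 is F2 + 7 semitones = C3.
The open G1 string is 10 semitones below the open F2, so the same pitch on the G1 string lies at fret 7 + 10 = 17.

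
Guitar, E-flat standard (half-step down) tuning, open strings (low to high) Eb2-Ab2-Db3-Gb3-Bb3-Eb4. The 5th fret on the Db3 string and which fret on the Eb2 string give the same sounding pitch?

15

Fret 5 on Db3 is MIDI 49 + 5 = 54 (Gb3). On the Eb2 string (open MIDI 39), that pitch is 54 − 39 = fret 15.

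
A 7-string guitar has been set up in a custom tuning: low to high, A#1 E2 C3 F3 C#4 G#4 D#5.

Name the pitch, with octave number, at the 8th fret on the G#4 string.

E5

The open G#4 string plus 8 semitones: G#–A–A#–B–C–C#–D–D#–E.
The walk passes from B into C once, so the octave number goes from 4 to 5.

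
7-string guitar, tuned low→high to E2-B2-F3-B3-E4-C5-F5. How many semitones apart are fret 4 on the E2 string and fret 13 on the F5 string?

46 semitones

E2 at fret 4 → Ab2 (MIDI 44); F5 at fret 13 → Gb6 (MIDI 90).
44 − 90 = -46, so the two pitches are 46 semitones apart, with Gb6 the higher.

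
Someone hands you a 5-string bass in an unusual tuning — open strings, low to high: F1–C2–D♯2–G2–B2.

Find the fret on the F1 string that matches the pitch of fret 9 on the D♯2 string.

D♯2 at fret 9 is D♯2 + 9 semitones = C3.
The open F1 string is 10 semitones below the open D♯2, so the same pitch on the F1 string lies at fret 9 + 10 = 19.

19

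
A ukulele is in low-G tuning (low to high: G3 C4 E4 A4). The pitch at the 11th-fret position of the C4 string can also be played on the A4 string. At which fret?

C4 at fret 11 is C4 + 11 semitones = B4.
The open A4 string is 9 semitones above the open C4, so the same pitch on the A4 string lies at fret 11 − 9 = 2.

2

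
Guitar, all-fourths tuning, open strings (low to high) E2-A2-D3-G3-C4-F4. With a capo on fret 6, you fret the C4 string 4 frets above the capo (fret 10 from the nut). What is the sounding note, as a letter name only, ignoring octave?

A#

The capo raises the open C4 by 6 semitones to F#4; fretting 4 more gives C4 + 6 + 4 = C4 + 10 semitones, landing on A#.
(Also written Bb.)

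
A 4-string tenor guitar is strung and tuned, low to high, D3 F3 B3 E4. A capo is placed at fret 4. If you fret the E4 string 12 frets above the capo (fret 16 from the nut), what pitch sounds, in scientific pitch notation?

The capo raises the open E4 by 4 semitones to G#4; fretting 12 more gives E4 + 4 + 12 = E4 + 16 semitones = G#5.
(Also written Ab.)

G#5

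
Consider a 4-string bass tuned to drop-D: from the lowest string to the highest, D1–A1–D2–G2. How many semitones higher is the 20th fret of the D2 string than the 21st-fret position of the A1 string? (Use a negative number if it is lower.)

D2 at fret 20 → A#3 (MIDI 58); A1 at fret 21 → F#3 (MIDI 54).
58 − 54 = 4, so the two pitches are 4 semitones apart.

4 semitones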